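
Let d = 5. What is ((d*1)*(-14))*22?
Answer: -1540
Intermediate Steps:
((d*1)*(-14))*22 = ((5*1)*(-14))*22 = (5*(-14))*22 = -70*22 = -1540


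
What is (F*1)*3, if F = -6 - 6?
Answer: -36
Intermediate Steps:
F = -12
(F*1)*3 = -12*1*3 = -12*3 = -36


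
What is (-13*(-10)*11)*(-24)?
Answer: -34320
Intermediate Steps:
(-13*(-10)*11)*(-24) = (130*11)*(-24) = 1430*(-24) = -34320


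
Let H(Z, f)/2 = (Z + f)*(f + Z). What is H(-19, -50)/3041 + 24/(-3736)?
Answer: 4437651/1420147 ≈ 3.1248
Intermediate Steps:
H(Z, f) = 2*(Z + f)² (H(Z, f) = 2*((Z + f)*(f + Z)) = 2*((Z + f)*(Z + f)) = 2*(Z + f)²)
H(-19, -50)/3041 + 24/(-3736) = (2*(-19 - 50)²)/3041 + 24/(-3736) = (2*(-69)²)*(1/3041) + 24*(-1/3736) = (2*4761)*(1/3041) - 3/467 = 9522*(1/3041) - 3/467 = 9522/3041 - 3/467 = 4437651/1420147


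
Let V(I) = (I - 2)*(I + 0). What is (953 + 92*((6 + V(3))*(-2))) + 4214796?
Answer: 4214093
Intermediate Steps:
V(I) = I*(-2 + I) (V(I) = (-2 + I)*I = I*(-2 + I))
(953 + 92*((6 + V(3))*(-2))) + 4214796 = (953 + 92*((6 + 3*(-2 + 3))*(-2))) + 4214796 = (953 + 92*((6 + 3*1)*(-2))) + 4214796 = (953 + 92*((6 + 3)*(-2))) + 4214796 = (953 + 92*(9*(-2))) + 4214796 = (953 + 92*(-18)) + 4214796 = (953 - 1656) + 4214796 = -703 + 4214796 = 4214093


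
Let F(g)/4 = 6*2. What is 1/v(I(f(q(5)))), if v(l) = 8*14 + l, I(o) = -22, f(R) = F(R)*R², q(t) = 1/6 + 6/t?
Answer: 1/90 ≈ 0.011111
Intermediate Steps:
F(g) = 48 (F(g) = 4*(6*2) = 4*12 = 48)
q(t) = ⅙ + 6/t (q(t) = 1*(⅙) + 6/t = ⅙ + 6/t)
f(R) = 48*R²
v(l) = 112 + l
1/v(I(f(q(5)))) = 1/(112 - 22) = 1/90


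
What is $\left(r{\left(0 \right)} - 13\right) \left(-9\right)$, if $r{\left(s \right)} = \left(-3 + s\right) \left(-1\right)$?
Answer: $90$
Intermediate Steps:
$r{\left(s \right)} = 3 - s$
$\left(r{\left(0 \right)} - 13\right) \left(-9\right) = \left(\left(3 - 0\right) - 13\right) \left(-9\right) = \left(\left(3 + 0\right) - 13\right) \left(-9\right) = \left(3 - 13\right) \left(-9\right) = \left(-10\right) \left(-9\right) = 90$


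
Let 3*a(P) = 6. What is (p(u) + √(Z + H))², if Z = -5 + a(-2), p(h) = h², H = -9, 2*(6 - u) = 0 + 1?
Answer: 14449/16 + 121*I*√3 ≈ 903.06 + 209.58*I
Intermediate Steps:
u = 11/2 (u = 6 - (0 + 1)/2 = 6 - ½*1 = 6 - ½ = 11/2 ≈ 5.5000)
a(P) = 2 (a(P) = (⅓)*6 = 2)
Z = -3 (Z = -5 + 2 = -3)
(p(u) + √(Z + H))² = ((11/2)² + √(-3 - 9))² = (121/4 + √(-12))² = (121/4 + 2*I*√3)²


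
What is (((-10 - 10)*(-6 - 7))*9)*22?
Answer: 51480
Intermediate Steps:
(((-10 - 10)*(-6 - 7))*9)*22 = (-20*(-13)*9)*22 = (260*9)*22 = 2340*22 = 51480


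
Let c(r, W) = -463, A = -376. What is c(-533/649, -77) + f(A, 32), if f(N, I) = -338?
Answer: -801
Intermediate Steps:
c(-533/649, -77) + f(A, 32) = -463 - 338 = -801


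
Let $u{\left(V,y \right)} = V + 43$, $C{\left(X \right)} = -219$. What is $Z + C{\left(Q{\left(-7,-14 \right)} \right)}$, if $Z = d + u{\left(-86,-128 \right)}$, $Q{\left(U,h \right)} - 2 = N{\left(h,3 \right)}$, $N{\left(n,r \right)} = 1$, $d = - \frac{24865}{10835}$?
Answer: $- \frac{572727}{2167} \approx -264.29$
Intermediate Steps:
$d = - \frac{4973}{2167}$ ($d = \left(-24865\right) \frac{1}{10835} = - \frac{4973}{2167} \approx -2.2949$)
$Q{\left(U,h \right)} = 3$ ($Q{\left(U,h \right)} = 2 + 1 = 3$)
$u{\left(V,y \right)} = 43 + V$
$Z = - \frac{98154}{2167}$ ($Z = - \frac{4973}{2167} + \left(43 - 86\right) = - \frac{4973}{2167} - 43 = - \frac{98154}{2167} \approx -45.295$)
$Z + C{\left(Q{\left(-7,-14 \right)} \right)} = - \frac{98154}{2167} - 219 = - \frac{572727}{2167}$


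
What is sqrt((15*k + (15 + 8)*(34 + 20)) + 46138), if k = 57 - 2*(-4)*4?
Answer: sqrt(48715) ≈ 220.71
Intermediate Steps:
k = 89 (k = 57 + 8*4 = 57 + 32 = 89)
sqrt((15*k + (15 + 8)*(34 + 20)) + 46138) = sqrt((15*89 + (15 + 8)*(34 + 20)) + 46138) = sqrt((1335 + 23*54) + 46138) = sqrt((1335 + 1242) + 46138) = sqrt(2577 + 46138) = sqrt(48715)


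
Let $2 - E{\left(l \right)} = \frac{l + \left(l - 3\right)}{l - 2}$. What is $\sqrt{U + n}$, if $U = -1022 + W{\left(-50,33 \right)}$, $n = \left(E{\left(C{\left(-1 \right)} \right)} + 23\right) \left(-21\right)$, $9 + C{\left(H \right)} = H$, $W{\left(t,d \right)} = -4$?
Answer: $\frac{i \sqrt{6043}}{2} \approx 38.868 i$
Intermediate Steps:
$C{\left(H \right)} = -9 + H$
$E{\left(l \right)} = 2 - \frac{-3 + 2 l}{-2 + l}$ ($E{\left(l \right)} = 2 - \frac{l + \left(l - 3\right)}{l - 2} = 2 - \frac{l + \left(-3 + l\right)}{-2 + l} = 2 - \frac{-3 + 2 l}{-2 + l}$)
$n = - \frac{1939}{4}$ ($n = \left(- \frac{1}{-2 - 10} + 23\right) \left(-21\right) = \left(- \frac{1}{-12} + 23\right) \left(-21\right) = \left(\left(-1\right) \left(- \frac{1}{12}\right) + 23\right) \left(-21\right) = \left(\frac{1}{12} + 23\right) \left(-21\right) = \frac{277}{12} \left(-21\right) = - \frac{1939}{4} \approx -484.75$)
$U = -1026$ ($U = -1022 - 4 = -1026$)
$\sqrt{U + n} = \sqrt{-1026 - \frac{1939}{4}} = \sqrt{- \frac{6043}{4}} = \frac{i \sqrt{6043}}{2}$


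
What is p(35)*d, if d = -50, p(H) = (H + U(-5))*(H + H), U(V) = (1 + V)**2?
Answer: -178500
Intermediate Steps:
p(H) = 2*H*(16 + H) (p(H) = (H + (1 - 5)**2)*(H + H) = (H + (-4)**2)*(2*H) = (H + 16)*(2*H) = (16 + H)*(2*H) = 2*H*(16 + H))
p(35)*d = (2*35*(16 + 35))*(-50) = (2*35*51)*(-50) = 3570*(-50) = -178500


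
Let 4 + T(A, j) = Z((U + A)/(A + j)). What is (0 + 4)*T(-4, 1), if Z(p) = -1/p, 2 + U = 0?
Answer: -18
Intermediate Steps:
U = -2 (U = -2 + 0 = -2)
T(A, j) = -4 - (A + j)/(-2 + A) (T(A, j) = -4 - 1/((-2 + A)/(A + j)) = -4 - (A + j)/(-2 + A))
(0 + 4)*T(-4, 1) = (0 + 4)*((8 - 1*1 - 5*(-4))/(-2 - 4)) = 4*((8 - 1 + 20)/(-6)) = 4*(-1/6*27) = 4*(-9/2) = -18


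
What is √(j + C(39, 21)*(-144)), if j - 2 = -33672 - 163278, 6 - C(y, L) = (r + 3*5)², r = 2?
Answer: 2*I*√39049 ≈ 395.22*I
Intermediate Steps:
C(y, L) = -283 (C(y, L) = 6 - (2 + 3*5)² = 6 - (2 + 15)² = 6 - 1*17² = 6 - 1*289 = 6 - 289 = -283)
j = -196948 (j = 2 + (-33672 - 163278) = 2 - 196950 = -196948)
√(j + C(39, 21)*(-144)) = √(-196948 - 283*(-144)) = √(-196948 + 40752) = √(-156196) = 2*I*√39049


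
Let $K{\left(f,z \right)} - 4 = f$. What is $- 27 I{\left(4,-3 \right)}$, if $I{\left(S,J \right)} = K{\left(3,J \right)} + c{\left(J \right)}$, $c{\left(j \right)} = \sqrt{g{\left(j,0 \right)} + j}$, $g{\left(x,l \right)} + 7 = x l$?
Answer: $-189 - 27 i \sqrt{10} \approx -189.0 - 85.381 i$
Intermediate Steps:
$g{\left(x,l \right)} = -7 + l x$ ($g{\left(x,l \right)} = -7 + x l = -7 + l x$)
$K{\left(f,z \right)} = 4 + f$
$c{\left(j \right)} = \sqrt{-7 + j}$ ($c{\left(j \right)} = \sqrt{\left(-7 + 0 j\right) + j} = \sqrt{\left(-7 + 0\right) + j} = \sqrt{-7 + j}$)
$I{\left(S,J \right)} = 7 + \sqrt{-7 + J}$ ($I{\left(S,J \right)} = \left(4 + 3\right) + \sqrt{-7 + J} = 7 + \sqrt{-7 + J}$)
$- 27 I{\left(4,-3 \right)} = - 27 \left(7 + \sqrt{-7 - 3}\right) = - 27 \left(7 + \sqrt{-10}\right) = - 27 \left(7 + i \sqrt{10}\right) = -189 - 27 i \sqrt{10}$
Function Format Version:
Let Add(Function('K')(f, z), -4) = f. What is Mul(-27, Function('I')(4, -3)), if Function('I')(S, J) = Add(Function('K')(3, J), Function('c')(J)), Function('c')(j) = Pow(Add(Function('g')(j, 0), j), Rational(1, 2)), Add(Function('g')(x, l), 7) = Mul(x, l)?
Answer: Add(-189, Mul(-27, I, Pow(10, Rational(1, 2)))) ≈ Add(-189.00, Mul(-85.381, I))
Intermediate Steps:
Function('g')(x, l) = Add(-7, Mul(l, x)) (Function('g')(x, l) = Add(-7, Mul(x, l)) = Add(-7, Mul(l, x)))
Function('K')(f, z) = Add(4, f)
Function('c')(j) = Pow(Add(-7, j), Rational(1, 2)) (Function('c')(j) = Pow(Add(Add(-7, Mul(0, j)), j), Rational(1, 2)) = Pow(Add(Add(-7, 0), j), Rational(1, 2)) = Pow(Add(-7, j), Rational(1, 2)))
Function('I')(S, J) = Add(7, Pow(Add(-7, J), Rational(1, 2))) (Function('I')(S, J) = Add(Add(4, 3), Pow(Add(-7, J), Rational(1, 2))) = Add(7, Pow(Add(-7, J), Rational(1, 2))))
Mul(-27, Function('I')(4, -3)) = Mul(-27, Add(7, Pow(Add(-7, -3), Rational(1, 2)))) = Mul(-27, Add(7, Pow(-10, Rational(1, 2)))) = Mul(-27, Add(7, Mul(I, Pow(10, Rational(1, 2))))) = Add(-189, Mul(-27, I, Pow(10, Rational(1, 2))))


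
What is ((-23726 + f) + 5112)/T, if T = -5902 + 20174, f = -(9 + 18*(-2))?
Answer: -18587/14272 ≈ -1.3023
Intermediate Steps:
f = 27 (f = -(9 - 36) = -1*(-27) = 27)
T = 14272
((-23726 + f) + 5112)/T = ((-23726 + 27) + 5112)/14272 = (-23699 + 5112)*(1/14272) = -18587*1/14272 = -18587/14272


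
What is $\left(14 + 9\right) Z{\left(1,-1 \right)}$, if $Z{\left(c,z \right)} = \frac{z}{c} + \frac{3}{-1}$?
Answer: $-92$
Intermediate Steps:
$Z{\left(c,z \right)} = -3 + \frac{z}{c}$ ($Z{\left(c,z \right)} = \frac{z}{c} + 3 \left(-1\right) = \frac{z}{c} - 3 = -3 + \frac{z}{c}$)
$\left(14 + 9\right) Z{\left(1,-1 \right)} = \left(14 + 9\right) \left(-3 - 1^{-1}\right) = 23 \left(-3 - 1\right) = 23 \left(-4\right) = -92$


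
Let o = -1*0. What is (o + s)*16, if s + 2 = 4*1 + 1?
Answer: 48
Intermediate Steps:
o = 0
s = 3 (s = -2 + (4*1 + 1) = -2 + (4 + 1) = -2 + 5 = 3)
(o + s)*16 = (0 + 3)*16 = 3*16 = 48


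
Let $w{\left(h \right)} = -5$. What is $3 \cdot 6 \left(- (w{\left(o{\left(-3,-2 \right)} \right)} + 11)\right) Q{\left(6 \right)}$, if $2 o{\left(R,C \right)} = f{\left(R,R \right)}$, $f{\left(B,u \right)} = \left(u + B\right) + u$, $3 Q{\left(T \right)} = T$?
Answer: $-216$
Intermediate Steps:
$Q{\left(T \right)} = \frac{T}{3}$
$f{\left(B,u \right)} = B + 2 u$ ($f{\left(B,u \right)} = \left(B + u\right) + u = B + 2 u$)
$o{\left(R,C \right)} = \frac{3 R}{2}$ ($o{\left(R,C \right)} = \frac{R + 2 R}{2} = \frac{3 R}{2}$)
$3 \cdot 6 \left(- (w{\left(o{\left(-3,-2 \right)} \right)} + 11)\right) Q{\left(6 \right)} = 3 \cdot 6 \left(- (-5 + 11)\right) \frac{1}{3} \cdot 6 = 18 \left(\left(-1\right) 6\right) 2 = 18 \left(-6\right) 2 = \left(-108\right) 2 = -216$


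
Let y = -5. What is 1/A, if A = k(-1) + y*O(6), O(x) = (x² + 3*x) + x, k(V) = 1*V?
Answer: -1/301 ≈ -0.0033223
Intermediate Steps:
k(V) = V
O(x) = x² + 4*x
A = -301 (A = -1 - 30*(4 + 6) = -1 - 30*10 = -1 - 5*60 = -1 - 300 = -301)
1/A = 1/(-301) = -1/301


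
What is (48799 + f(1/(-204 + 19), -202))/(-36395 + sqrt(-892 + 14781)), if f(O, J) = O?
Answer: -32856729053/24504769516 - 4513907*sqrt(13889)/122523847580 ≈ -1.3452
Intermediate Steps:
(48799 + f(1/(-204 + 19), -202))/(-36395 + sqrt(-892 + 14781)) = (48799 + 1/(-204 + 19))/(-36395 + sqrt(-892 + 14781)) = (48799 + 1/(-185))/(-36395 + sqrt(13889)) = (48799 - 1/185)/(-36395 + sqrt(13889)) = 9027814/(185*(-36395 + sqrt(13889)))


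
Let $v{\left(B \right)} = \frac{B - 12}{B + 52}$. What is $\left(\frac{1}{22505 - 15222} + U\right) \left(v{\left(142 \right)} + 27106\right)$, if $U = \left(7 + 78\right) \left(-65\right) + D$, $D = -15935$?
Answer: $- \frac{410949001324113}{706451} \approx -5.8171 \cdot 10^{8}$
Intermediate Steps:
$v{\left(B \right)} = \frac{-12 + B}{52 + B}$
$U = -21460$ ($U = \left(7 + 78\right) \left(-65\right) - 15935 = 85 \left(-65\right) - 15935 = -5525 - 15935 = -21460$)
$\left(\frac{1}{22505 - 15222} + U\right) \left(v{\left(142 \right)} + 27106\right) = \left(\frac{1}{22505 - 15222} - 21460\right) \left(\frac{-12 + 142}{52 + 142} + 27106\right) = \left(\frac{1}{7283} - 21460\right) \left(\frac{1}{194} \cdot 130 + 27106\right) = - \frac{156293179 \left(\frac{65}{97} + 27106\right)}{7283} = \left(- \frac{156293179}{7283}\right) \frac{2629347}{97} = - \frac{410949001324113}{706451}$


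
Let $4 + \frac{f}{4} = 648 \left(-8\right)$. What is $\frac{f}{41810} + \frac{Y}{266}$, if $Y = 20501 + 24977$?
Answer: $\frac{473978787}{2780365} \approx 170.47$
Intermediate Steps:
$f = -20752$ ($f = -16 + 4 \cdot 648 \left(-8\right) = -16 + 4 \left(-5184\right) = -16 - 20736 = -20752$)
$Y = 45478$
$\frac{f}{41810} + \frac{Y}{266} = - \frac{20752}{41810} + \frac{45478}{266} = \left(-20752\right) \frac{1}{41810} + 45478 \cdot \frac{1}{266} = - \frac{10376}{20905} + \frac{22739}{133} = \frac{473978787}{2780365}$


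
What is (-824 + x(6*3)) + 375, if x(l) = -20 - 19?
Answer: -488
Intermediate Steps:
x(l) = -39
(-824 + x(6*3)) + 375 = (-824 - 39) + 375 = -863 + 375 = -488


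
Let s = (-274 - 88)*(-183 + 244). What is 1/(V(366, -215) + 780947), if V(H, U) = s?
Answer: 1/758865 ≈ 1.3178e-6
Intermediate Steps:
s = -22082 (s = -362*61 = -22082)
V(H, U) = -22082
1/(V(366, -215) + 780947) = 1/(-22082 + 780947) = 1/758865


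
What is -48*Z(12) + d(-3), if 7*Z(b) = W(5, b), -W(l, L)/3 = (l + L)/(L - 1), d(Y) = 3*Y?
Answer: 1755/77 ≈ 22.792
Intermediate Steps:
W(l, L) = -3*(L + l)/(-1 + L) (W(l, L) = -3*(l + L)/(L - 1) = -3*(L + l)/(-1 + L))
Z(b) = 3*(-5 - b)/(7*(-1 + b)) (Z(b) = (3*(-b - 1*5)/(-1 + b))/7 = (3*(-b - 5)/(-1 + b))/7 = (3*(-5 - b)/(-1 + b))/7 = 3*(-5 - b)/(7*(-1 + b)))
-48*Z(12) + d(-3) = -144*(-5 - 1*12)/(7*(-1 + 12)) + 3*(-3) = -144*(-5 - 12)/(7*11) - 9 = -144*(-17)/(7*11) - 9 = -48*(-51/77) - 9 = 2448/77 - 9 = 1755/77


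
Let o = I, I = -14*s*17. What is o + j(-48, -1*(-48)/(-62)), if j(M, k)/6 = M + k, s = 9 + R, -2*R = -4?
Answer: -90230/31 ≈ -2910.6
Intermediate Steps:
R = 2 (R = -½*(-4) = 2)
s = 11 (s = 9 + 2 = 11)
j(M, k) = 6*M + 6*k (j(M, k) = 6*(M + k) = 6*M + 6*k)
I = -2618 (I = -14*11*17 = -154*17 = -2618)
o = -2618
o + j(-48, -1*(-48)/(-62)) = -2618 + (6*(-48) + 6*(-1*(-48)/(-62))) = -2618 + (-288 + 6*(48*(-1/62))) = -2618 + (-288 + 6*(-24/31)) = -2618 + (-288 - 144/31) = -2618 - 9072/31 = -90230/31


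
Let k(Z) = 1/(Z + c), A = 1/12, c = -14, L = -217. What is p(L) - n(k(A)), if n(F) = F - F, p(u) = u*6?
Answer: -1302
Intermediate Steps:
A = 1/12 ≈ 0.083333
p(u) = 6*u
k(Z) = 1/(-14 + Z) (k(Z) = 1/(Z - 14) = 1/(-14 + Z))
n(F) = 0
p(L) - n(k(A)) = 6*(-217) - 1*0 = -1302 + 0 = -1302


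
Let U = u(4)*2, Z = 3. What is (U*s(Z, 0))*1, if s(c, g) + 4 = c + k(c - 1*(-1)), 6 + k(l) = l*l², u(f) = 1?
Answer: 114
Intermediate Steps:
k(l) = -6 + l³ (k(l) = -6 + l*l² = -6 + l³)
s(c, g) = -10 + c + (1 + c)³ (s(c, g) = -4 + (c + (-6 + (c - 1*(-1))³)) = -4 + (c + (-6 + (c + 1)³)) = -4 + (c + (-6 + (1 + c)³)) = -4 + (-6 + c + (1 + c)³) = -10 + c + (1 + c)³)
U = 2 (U = 1*2 = 2)
(U*s(Z, 0))*1 = (2*(-10 + 3 + (1 + 3)³))*1 = (2*(-10 + 3 + 4³))*1 = (2*(-10 + 3 + 64))*1 = (2*57)*1 = 114*1 = 114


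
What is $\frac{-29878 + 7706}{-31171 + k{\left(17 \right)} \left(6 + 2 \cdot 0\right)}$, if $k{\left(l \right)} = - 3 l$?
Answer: $\frac{22172}{31477} \approx 0.70439$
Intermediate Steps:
$\frac{-29878 + 7706}{-31171 + k{\left(17 \right)} \left(6 + 2 \cdot 0\right)} = \frac{-29878 + 7706}{-31171 + \left(-3\right) 17 \left(6 + 2 \cdot 0\right)} = - \frac{22172}{-31171 - 51 \left(6 + 0\right)} = - \frac{22172}{-31171 - 306} = - \frac{22172}{-31477} = \left(-22172\right) \left(- \frac{1}{31477}\right) = \frac{22172}{31477}$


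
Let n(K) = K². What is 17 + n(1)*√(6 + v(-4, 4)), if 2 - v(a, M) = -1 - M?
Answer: 17 + √13 ≈ 20.606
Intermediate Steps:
v(a, M) = 3 + M (v(a, M) = 2 - (-1 - M) = 2 + (1 + M) = 3 + M)
17 + n(1)*√(6 + v(-4, 4)) = 17 + 1²*√(6 + (3 + 4)) = 17 + 1*√(6 + 7) = 17 + 1*√13 = 17 + √13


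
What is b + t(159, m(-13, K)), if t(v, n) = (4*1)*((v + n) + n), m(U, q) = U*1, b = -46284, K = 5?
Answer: -45752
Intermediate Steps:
m(U, q) = U
t(v, n) = 4*v + 8*n (t(v, n) = 4*((n + v) + n) = 4*(v + 2*n) = 4*v + 8*n)
b + t(159, m(-13, K)) = -46284 + (4*159 + 8*(-13)) = -46284 + (636 - 104) = -46284 + 532 = -45752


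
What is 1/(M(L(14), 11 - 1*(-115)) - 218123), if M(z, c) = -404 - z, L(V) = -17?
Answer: -1/218510 ≈ -4.5764e-6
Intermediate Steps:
1/(M(L(14), 11 - 1*(-115)) - 218123) = 1/((-404 - 1*(-17)) - 218123) = 1/((-404 + 17) - 218123) = 1/(-387 - 218123) = 1/(-218510) = -1/218510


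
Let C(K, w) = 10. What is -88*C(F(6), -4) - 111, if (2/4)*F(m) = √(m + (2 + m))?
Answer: -991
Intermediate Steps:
F(m) = 2*√(2 + 2*m) (F(m) = 2*√(m + (2 + m)) = 2*√(2 + 2*m))
-88*C(F(6), -4) - 111 = -88*10 - 111 = -880 - 111 = -991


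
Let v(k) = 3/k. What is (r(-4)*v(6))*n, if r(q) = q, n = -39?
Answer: 78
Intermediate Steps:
(r(-4)*v(6))*n = -12/6*(-39) = -4*1/2*(-39) = -2*(-39) = 78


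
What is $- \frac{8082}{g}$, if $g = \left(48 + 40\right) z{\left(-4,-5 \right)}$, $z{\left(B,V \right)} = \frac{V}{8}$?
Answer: $\frac{8082}{55} \approx 146.95$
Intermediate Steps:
$z{\left(B,V \right)} = \frac{V}{8}$ ($z{\left(B,V \right)} = V \frac{1}{8} = \frac{V}{8}$)
$g = -55$ ($g = \left(48 + 40\right) \frac{1}{8} \left(-5\right) = 88 \left(- \frac{5}{8}\right) = -55$)
$- \frac{8082}{g} = - \frac{8082}{-55} = \left(-8082\right) \left(- \frac{1}{55}\right) = \frac{8082}{55}$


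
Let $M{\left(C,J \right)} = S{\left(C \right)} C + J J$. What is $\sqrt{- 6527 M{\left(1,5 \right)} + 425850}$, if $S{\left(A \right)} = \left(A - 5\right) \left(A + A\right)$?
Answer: $\sqrt{314891} \approx 561.15$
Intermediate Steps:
$S{\left(A \right)} = 2 A \left(-5 + A\right)$ ($S{\left(A \right)} = \left(-5 + A\right) 2 A = 2 A \left(-5 + A\right)$)
$M{\left(C,J \right)} = J^{2} + 2 C^{2} \left(-5 + C\right)$ ($M{\left(C,J \right)} = 2 C \left(-5 + C\right) C + J J = 2 C^{2} \left(-5 + C\right) + J^{2} = J^{2} + 2 C^{2} \left(-5 + C\right)$)
$\sqrt{- 6527 M{\left(1,5 \right)} + 425850} = \sqrt{- 6527 \left(5^{2} + 2 \cdot 1^{2} \left(-5 + 1\right)\right) + 425850} = \sqrt{- 6527 \left(25 + 2 \cdot 1 \left(-4\right)\right) + 425850} = \sqrt{- 6527 \left(25 - 8\right) + 425850} = \sqrt{\left(-6527\right) 17 + 425850} = \sqrt{-110959 + 425850} = \sqrt{314891}$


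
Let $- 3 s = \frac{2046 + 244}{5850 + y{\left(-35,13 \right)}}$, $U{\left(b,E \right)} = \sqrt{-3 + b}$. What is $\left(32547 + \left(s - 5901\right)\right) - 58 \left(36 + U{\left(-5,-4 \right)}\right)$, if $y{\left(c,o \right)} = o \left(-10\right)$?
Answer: $\frac{42141299}{1716} - 116 i \sqrt{2} \approx 24558.0 - 164.05 i$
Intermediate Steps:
$y{\left(c,o \right)} = - 10 o$
$s = - \frac{229}{1716}$ ($s = - \frac{\left(2046 + 244\right) \frac{1}{5850 - 130}}{3} = - \frac{2290 \frac{1}{5850 - 130}}{3} = - \frac{2290 \cdot \frac{1}{5720}}{3} = \left(- \frac{1}{3}\right) \frac{229}{572} = - \frac{229}{1716} \approx -0.13345$)
$\left(32547 + \left(s - 5901\right)\right) - 58 \left(36 + U{\left(-5,-4 \right)}\right) = \left(32547 - \frac{10126345}{1716}\right) - 58 \left(36 + \sqrt{-3 - 5}\right) = \left(32547 - \frac{10126345}{1716}\right) - 58 \left(36 + \sqrt{-8}\right) = \frac{45724307}{1716} - 58 \left(36 + 2 i \sqrt{2}\right) = \frac{45724307}{1716} - \left(2088 + 116 i \sqrt{2}\right) = \frac{42141299}{1716} - 116 i \sqrt{2}$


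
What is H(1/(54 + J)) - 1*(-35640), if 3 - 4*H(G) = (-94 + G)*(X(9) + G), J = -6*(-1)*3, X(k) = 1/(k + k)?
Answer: 739080427/20736 ≈ 35642.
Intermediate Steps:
X(k) = 1/(2*k)
J = 18 (J = 6*3 = 18)
H(G) = ¾ - (-94 + G)*(1/18 + G)/4 (H(G) = ¾ - (-94 + G)*((½)/9 + G)/4 = ¾ - (-94 + G)*((½)*(⅑) + G)/4 = ¾ - (-94 + G)*(1/18 + G)/4)
H(1/(54 + J)) - 1*(-35640) = (37/18 - 1/(4*(54 + 18)²) + 1691/(72*(54 + 18))) - 1*(-35640) = (37/18 - (1/72)²/4 + (1691/72)/72) + 35640 = (37/18 - (1/72)²/4 + (1691/72)*(1/72)) + 35640 = (37/18 - ¼*1/5184 + 1691/5184) + 35640 = (37/18 - 1/20736 + 1691/5184) + 35640 = 49387/20736 + 35640 = 739080427/20736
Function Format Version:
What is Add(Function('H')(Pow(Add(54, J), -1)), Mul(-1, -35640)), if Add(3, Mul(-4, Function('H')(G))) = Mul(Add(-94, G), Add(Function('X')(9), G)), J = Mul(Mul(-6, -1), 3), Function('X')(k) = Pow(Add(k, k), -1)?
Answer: Rational(739080427, 20736) ≈ 35642.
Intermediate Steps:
Function('X')(k) = Mul(Rational(1, 2), Pow(k, -1)) (Function('X')(k) = Pow(Mul(2, k), -1) = Mul(Rational(1, 2), Pow(k, -1)))
J = 18 (J = Mul(6, 3) = 18)
Function('H')(G) = Add(Rational(3, 4), Mul(Rational(-1, 4), Add(-94, G), Add(Rational(1, 18), G))) (Function('H')(G) = Add(Rational(3, 4), Mul(Rational(-1, 4), Mul(Add(-94, G), Add(Mul(Rational(1, 2), Pow(9, -1)), G)))) = Add(Rational(3, 4), Mul(Rational(-1, 4), Mul(Add(-94, G), Add(Mul(Rational(1, 2), Rational(1, 9)), G)))) = Add(Rational(3, 4), Mul(Rational(-1, 4), Mul(Add(-94, G), Add(Rational(1, 18), G)))) = Add(Rational(3, 4), Mul(Rational(-1, 4), Add(-94, G), Add(Rational(1, 18), G))))
Add(Function('H')(Pow(Add(54, J), -1)), Mul(-1, -35640)) = Add(Add(Rational(37, 18), Mul(Rational(-1, 4), Pow(Pow(Add(54, 18), -1), 2)), Mul(Rational(1691, 72), Pow(Add(54, 18), -1))), Mul(-1, -35640)) = Add(Add(Rational(37, 18), Mul(Rational(-1, 4), Pow(Pow(72, -1), 2)), Mul(Rational(1691, 72), Pow(72, -1))), 35640) = Add(Add(Rational(37, 18), Mul(Rational(-1, 4), Pow(Rational(1, 72), 2)), Mul(Rational(1691, 72), Rational(1, 72))), 35640) = Add(Add(Rational(37, 18), Mul(Rational(-1, 4), Rational(1, 5184)), Rational(1691, 5184)), 35640) = Add(Add(Rational(37, 18), Rational(-1, 20736), Rational(1691, 5184)), 35640) = Add(Rational(49387, 20736), 35640) = Rational(739080427, 20736)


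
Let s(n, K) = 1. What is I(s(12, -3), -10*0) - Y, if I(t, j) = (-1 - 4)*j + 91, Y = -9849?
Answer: 9940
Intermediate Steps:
I(t, j) = 91 - 5*j (I(t, j) = -5*j + 91 = 91 - 5*j)
I(s(12, -3), -10*0) - Y = (91 - (-50)*0) - 1*(-9849) = (91 - 5*0) + 9849 = (91 + 0) + 9849 = 91 + 9849 = 9940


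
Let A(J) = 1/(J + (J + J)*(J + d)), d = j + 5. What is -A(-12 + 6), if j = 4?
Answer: 1/42 ≈ 0.023810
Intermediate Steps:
d = 9 (d = 4 + 5 = 9)
A(J) = 1/(J + 2*J*(9 + J)) (A(J) = 1/(J + (J + J)*(J + 9)) = 1/(J + (2*J)*(9 + J)) = 1/(J + 2*J*(9 + J)))
-A(-12 + 6) = -1/((-12 + 6)*(19 + 2*(-12 + 6))) = -1/((-6)*(19 + 2*(-6))) = -(-1)/(6*(19 - 12)) = -(-1)/(6*7) = -1*(-1/42) = 1/42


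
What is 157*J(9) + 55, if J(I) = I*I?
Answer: 12772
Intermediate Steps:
J(I) = I²
157*J(9) + 55 = 157*9² + 55 = 157*81 + 55 = 12717 + 55 = 12772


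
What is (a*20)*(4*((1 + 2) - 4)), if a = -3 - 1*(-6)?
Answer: -240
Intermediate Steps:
a = 3 (a = -3 + 6 = 3)
(a*20)*(4*((1 + 2) - 4)) = (3*20)*(4*((1 + 2) - 4)) = 60*(4*(3 - 4)) = 60*(4*(-1)) = 60*(-4) = -240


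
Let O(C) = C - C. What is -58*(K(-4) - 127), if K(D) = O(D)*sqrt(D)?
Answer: 7366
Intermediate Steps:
O(C) = 0
K(D) = 0 (K(D) = 0*sqrt(D) = 0)
-58*(K(-4) - 127) = -58*(0 - 127) = -58*(-127) = 7366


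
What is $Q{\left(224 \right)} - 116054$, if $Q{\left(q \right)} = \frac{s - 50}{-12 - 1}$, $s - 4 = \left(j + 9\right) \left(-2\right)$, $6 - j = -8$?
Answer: $- \frac{1508610}{13} \approx -1.1605 \cdot 10^{5}$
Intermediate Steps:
$j = 14$ ($j = 6 - -8 = 6 + 8 = 14$)
$s = -42$ ($s = 4 + \left(14 + 9\right) \left(-2\right) = 4 + 23 \left(-2\right) = 4 - 46 = -42$)
$Q{\left(q \right)} = \frac{92}{13}$ ($Q{\left(q \right)} = \frac{-42 - 50}{-12 - 1} = - \frac{92}{-13} = \left(-92\right) \left(- \frac{1}{13}\right) = \frac{92}{13}$)
$Q{\left(224 \right)} - 116054 = \frac{92}{13} - 116054 = - \frac{1508610}{13}$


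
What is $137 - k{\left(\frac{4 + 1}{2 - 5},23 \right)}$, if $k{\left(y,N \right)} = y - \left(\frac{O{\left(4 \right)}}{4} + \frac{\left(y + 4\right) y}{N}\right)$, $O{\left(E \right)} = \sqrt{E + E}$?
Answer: $\frac{28669}{207} + \frac{\sqrt{2}}{2} \approx 139.2$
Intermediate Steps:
$O{\left(E \right)} = \sqrt{2} \sqrt{E}$ ($O{\left(E \right)} = \sqrt{2 E} = \sqrt{2} \sqrt{E}$)
$k{\left(y,N \right)} = y - \frac{\sqrt{2}}{2} - \frac{y \left(4 + y\right)}{N}$ ($k{\left(y,N \right)} = y - \left(\frac{\sqrt{2} \sqrt{4}}{4} + \frac{\left(y + 4\right) y}{N}\right) = y - \left(\sqrt{2} \cdot 2 \cdot \frac{1}{4} + \frac{\left(4 + y\right) y}{N}\right) = y - \left(2 \sqrt{2} \cdot \frac{1}{4} + \frac{y \left(4 + y\right)}{N}\right) = y - \left(\frac{\sqrt{2}}{2} + \frac{y \left(4 + y\right)}{N}\right) = y - \frac{\sqrt{2}}{2} - \frac{y \left(4 + y\right)}{N}$)
$137 - k{\left(\frac{4 + 1}{2 - 5},23 \right)} = 137 - \left(\frac{4 + 1}{2 - 5} - \frac{\sqrt{2}}{2} - \frac{\left(\frac{4 + 1}{2 - 5}\right)^{2}}{23} - \frac{4 \frac{4 + 1}{2 - 5}}{23}\right) = 137 - \left(\frac{5}{-3} - \frac{\sqrt{2}}{2} - \frac{\left(\frac{5}{-3}\right)^{2}}{23} - 4 \frac{5}{-3} \cdot \frac{1}{23}\right) = 137 - \left(5 \left(- \frac{1}{3}\right) - \frac{\sqrt{2}}{2} - \frac{\left(5 \left(- \frac{1}{3}\right)\right)^{2}}{23} - 4 \cdot 5 \left(- \frac{1}{3}\right) \frac{1}{23}\right) = 137 - \left(- \frac{5}{3} - \frac{\sqrt{2}}{2} - \frac{\left(- \frac{5}{3}\right)^{2}}{23} - \left(- \frac{20}{3}\right) \frac{1}{23}\right) = 137 - \left(- \frac{5}{3} - \frac{\sqrt{2}}{2} - \frac{1}{23} \cdot \frac{25}{9} + \frac{20}{69}\right) = 137 - \left(- \frac{5}{3} - \frac{\sqrt{2}}{2} - \frac{25}{207} + \frac{20}{69}\right) = 137 - \left(- \frac{310}{207} - \frac{\sqrt{2}}{2}\right) = 137 + \left(\frac{310}{207} + \frac{\sqrt{2}}{2}\right) = \frac{28669}{207} + \frac{\sqrt{2}}{2}$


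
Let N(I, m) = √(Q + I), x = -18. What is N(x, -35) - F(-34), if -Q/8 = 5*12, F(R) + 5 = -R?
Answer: -29 + I*√498 ≈ -29.0 + 22.316*I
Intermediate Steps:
F(R) = -5 - R
Q = -480 (Q = -40*12 = -8*60 = -480)
N(I, m) = √(-480 + I)
N(x, -35) - F(-34) = √(-480 - 18) - (-5 - 1*(-34)) = √(-498) - (-5 + 34) = I*√498 - 1*29 = I*√498 - 29 = -29 + I*√498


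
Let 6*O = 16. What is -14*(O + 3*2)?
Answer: -364/3 ≈ -121.33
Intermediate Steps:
O = 8/3 (O = (1/6)*16 = 8/3 ≈ 2.6667)
-14*(O + 3*2) = -14*(8/3 + 3*2) = -14*(8/3 + 6) = -14*26/3 = -364/3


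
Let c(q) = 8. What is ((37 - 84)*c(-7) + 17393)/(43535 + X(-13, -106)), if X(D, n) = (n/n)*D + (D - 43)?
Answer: 17017/43466 ≈ 0.39150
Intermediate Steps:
X(D, n) = -43 + 2*D (X(D, n) = 1*D + (-43 + D) = D + (-43 + D) = -43 + 2*D)
((37 - 84)*c(-7) + 17393)/(43535 + X(-13, -106)) = ((37 - 84)*8 + 17393)/(43535 + (-43 + 2*(-13))) = (-47*8 + 17393)/(43535 + (-43 - 26)) = (-376 + 17393)/(43535 - 69) = 17017/43466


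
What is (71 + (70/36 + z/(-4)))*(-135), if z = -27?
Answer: -43035/4 ≈ -10759.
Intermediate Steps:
(71 + (70/36 + z/(-4)))*(-135) = (71 + (70/36 - 27/(-4)))*(-135) = (71 + (70*(1/36) - 27*(-1/4)))*(-135) = (71 + (35/18 + 27/4))*(-135) = (71 + 313/36)*(-135) = (2869/36)*(-135) = -43035/4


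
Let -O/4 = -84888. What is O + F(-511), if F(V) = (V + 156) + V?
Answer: 338686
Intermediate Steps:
F(V) = 156 + 2*V (F(V) = (156 + V) + V = 156 + 2*V)
O = 339552 (O = -4*(-84888) = 339552)
O + F(-511) = 339552 + (156 + 2*(-511)) = 339552 + (156 - 1022) = 339552 - 866 = 338686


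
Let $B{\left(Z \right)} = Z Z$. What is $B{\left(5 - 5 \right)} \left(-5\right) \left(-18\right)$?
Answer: $0$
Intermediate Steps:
$B{\left(Z \right)} = Z^{2}$
$B{\left(5 - 5 \right)} \left(-5\right) \left(-18\right) = \left(5 - 5\right)^{2} \left(-5\right) \left(-18\right) = 0^{2} \left(-5\right) \left(-18\right) = 0 \left(-5\right) \left(-18\right) = 0 \left(-18\right) = 0$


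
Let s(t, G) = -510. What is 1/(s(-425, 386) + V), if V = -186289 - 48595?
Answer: -1/235394 ≈ -4.2482e-6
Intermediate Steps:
V = -234884
1/(s(-425, 386) + V) = 1/(-510 - 234884) = 1/(-235394) = -1/235394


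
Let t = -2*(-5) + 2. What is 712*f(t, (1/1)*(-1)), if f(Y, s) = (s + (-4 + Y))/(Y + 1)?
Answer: 4984/13 ≈ 383.38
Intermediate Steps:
t = 12 (t = 10 + 2 = 12)
f(Y, s) = (-4 + Y + s)/(1 + Y)
712*f(t, (1/1)*(-1)) = 712*((-4 + 12 + (1/1)*(-1))/(1 + 12)) = 712*((-4 + 12 + (1*1)*(-1))/13) = 712*((-4 + 12 + 1*(-1))/13) = 712*((-4 + 12 - 1)/13) = 712*((1/13)*7) = 712*(7/13) = 4984/13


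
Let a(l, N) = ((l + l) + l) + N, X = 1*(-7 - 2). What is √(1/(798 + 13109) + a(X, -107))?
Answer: I*√25916209059/13907 ≈ 11.576*I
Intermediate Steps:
X = -9 (X = 1*(-9) = -9)
a(l, N) = N + 3*l (a(l, N) = (2*l + l) + N = 3*l + N = N + 3*l)
√(1/(798 + 13109) + a(X, -107)) = √(1/(798 + 13109) + (-107 + 3*(-9))) = √(1/13907 + (-107 - 27)) = √(1/13907 - 134) = √(-1863537/13907) = I*√25916209059/13907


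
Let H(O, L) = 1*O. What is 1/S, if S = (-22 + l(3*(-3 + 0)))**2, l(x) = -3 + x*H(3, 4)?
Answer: 1/2704 ≈ 0.00036982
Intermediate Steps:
H(O, L) = O
l(x) = -3 + 3*x (l(x) = -3 + x*3 = -3 + 3*x)
S = 2704 (S = (-22 + (-3 + 3*(3*(-3 + 0))))**2 = (-22 + (-3 + 3*(3*(-3))))**2 = (-22 + (-3 + 3*(-9)))**2 = (-22 + (-3 - 27))**2 = (-22 - 30)**2 = (-52)**2 = 2704)
1/S = 1/2704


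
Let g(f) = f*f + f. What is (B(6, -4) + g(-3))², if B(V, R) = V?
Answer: 144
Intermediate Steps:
g(f) = f + f² (g(f) = f² + f = f + f²)
(B(6, -4) + g(-3))² = (6 - 3*(1 - 3))² = (6 - 3*(-2))² = (6 + 6)² = 12² = 144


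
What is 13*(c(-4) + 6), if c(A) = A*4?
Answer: -130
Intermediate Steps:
c(A) = 4*A
13*(c(-4) + 6) = 13*(4*(-4) + 6) = 13*(-16 + 6) = 13*(-10) = -130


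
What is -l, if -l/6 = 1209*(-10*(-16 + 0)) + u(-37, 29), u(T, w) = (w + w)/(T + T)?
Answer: 42943506/37 ≈ 1.1606e+6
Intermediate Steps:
u(T, w) = w/T (u(T, w) = (2*w)/((2*T)) = (2*w)*(1/(2*T)) = w/T)
l = -42943506/37 (l = -6*(1209*(-10*(-16 + 0)) + 29/(-37)) = -6*(1209*(-10*(-16)) + 29*(-1/37)) = -6*(1209*160 - 29/37) = -6*(193440 - 29/37) = -6*7157251/37 = -42943506/37 ≈ -1.1606e+6)
-l = -1*(-42943506/37) = 42943506/37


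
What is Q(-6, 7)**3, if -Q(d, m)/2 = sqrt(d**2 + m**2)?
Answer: -680*sqrt(85) ≈ -6269.3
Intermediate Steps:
Q(d, m) = -2*sqrt(d**2 + m**2)
Q(-6, 7)**3 = (-2*sqrt((-6)**2 + 7**2))**3 = (-2*sqrt(36 + 49))**3 = (-2*sqrt(85))**3 = -680*sqrt(85)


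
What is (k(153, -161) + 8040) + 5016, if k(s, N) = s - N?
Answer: 13370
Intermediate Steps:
(k(153, -161) + 8040) + 5016 = ((153 - 1*(-161)) + 8040) + 5016 = ((153 + 161) + 8040) + 5016 = (314 + 8040) + 5016 = 8354 + 5016 = 13370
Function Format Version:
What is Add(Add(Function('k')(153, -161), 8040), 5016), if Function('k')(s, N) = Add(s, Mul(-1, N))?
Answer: 13370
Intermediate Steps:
Add(Add(Function('k')(153, -161), 8040), 5016) = Add(Add(Add(153, Mul(-1, -161)), 8040), 5016) = Add(Add(Add(153, 161), 8040), 5016) = Add(Add(314, 8040), 5016) = Add(8354, 5016) = 13370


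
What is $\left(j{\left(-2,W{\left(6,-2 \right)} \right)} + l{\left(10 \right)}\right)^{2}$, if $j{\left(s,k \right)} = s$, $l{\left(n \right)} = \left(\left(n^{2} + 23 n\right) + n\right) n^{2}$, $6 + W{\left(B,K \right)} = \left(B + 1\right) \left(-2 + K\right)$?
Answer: $1155864004$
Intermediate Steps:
$W{\left(B,K \right)} = -6 + \left(1 + B\right) \left(-2 + K\right)$ ($W{\left(B,K \right)} = -6 + \left(B + 1\right) \left(-2 + K\right) = -6 + \left(1 + B\right) \left(-2 + K\right)$)
$l{\left(n \right)} = n^{2} \left(n^{2} + 24 n\right)$ ($l{\left(n \right)} = \left(n^{2} + 24 n\right) n^{2} = n^{2} \left(n^{2} + 24 n\right)$)
$\left(j{\left(-2,W{\left(6,-2 \right)} \right)} + l{\left(10 \right)}\right)^{2} = \left(-2 + 10^{3} \left(24 + 10\right)\right)^{2} = \left(-2 + 1000 \cdot 34\right)^{2} = \left(-2 + 34000\right)^{2} = 33998^{2} = 1155864004$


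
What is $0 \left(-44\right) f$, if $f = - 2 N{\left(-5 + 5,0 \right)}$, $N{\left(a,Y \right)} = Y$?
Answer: $0$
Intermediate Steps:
$f = 0$ ($f = \left(-2\right) 0 = 0$)
$0 \left(-44\right) f = 0 \left(-44\right) 0 = 0 \cdot 0 = 0$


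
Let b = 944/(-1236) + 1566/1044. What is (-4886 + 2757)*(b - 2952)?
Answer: 3883042649/618 ≈ 6.2832e+6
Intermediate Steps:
b = 455/618 (b = 944*(-1/1236) + 1566*(1/1044) = -236/309 + 3/2 = 455/618 ≈ 0.73625)
(-4886 + 2757)*(b - 2952) = (-4886 + 2757)*(455/618 - 2952) = -2129*(-1823881/618) = 3883042649/618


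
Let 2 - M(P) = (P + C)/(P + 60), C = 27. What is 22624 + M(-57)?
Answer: 22636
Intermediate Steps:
M(P) = 2 - (27 + P)/(60 + P) (M(P) = 2 - (P + 27)/(P + 60) = 2 - (27 + P)/(60 + P))
22624 + M(-57) = 22624 + (93 - 57)/(60 - 57) = 22624 + 36/3 = 22624 + (1/3)*36 = 22624 + 12 = 22636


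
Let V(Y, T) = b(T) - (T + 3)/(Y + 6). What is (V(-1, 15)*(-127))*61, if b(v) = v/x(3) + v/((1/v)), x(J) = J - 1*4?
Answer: -7994904/5 ≈ -1.5990e+6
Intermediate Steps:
x(J) = -4 + J (x(J) = J - 4 = -4 + J)
b(v) = v² - v (b(v) = v/(-4 + 3) + v/((1/v)) = v/(-1) + v/(1/v) = v*(-1) + v*v = -v + v² = v² - v)
V(Y, T) = T*(-1 + T) - (3 + T)/(6 + Y) (V(Y, T) = T*(-1 + T) - (T + 3)/(Y + 6) = T*(-1 + T) - (3 + T)/(6 + Y))
(V(-1, 15)*(-127))*61 = (((-3 - 7*15 + 6*15² + 15*(-1)*(-1 + 15))/(6 - 1))*(-127))*61 = (((-3 - 105 + 6*225 + 15*(-1)*14)/5)*(-127))*61 = (((-3 - 105 + 1350 - 210)/5)*(-127))*61 = (((⅕)*1032)*(-127))*61 = ((1032/5)*(-127))*61 = -131064/5*61 = -7994904/5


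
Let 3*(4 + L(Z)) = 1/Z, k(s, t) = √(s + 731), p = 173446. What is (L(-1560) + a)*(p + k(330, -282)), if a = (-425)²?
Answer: 5639038187209/180 + 845306279*√1061/4680 ≈ 3.1334e+10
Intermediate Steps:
k(s, t) = √(731 + s)
a = 180625
L(Z) = -4 + 1/(3*Z)
(L(-1560) + a)*(p + k(330, -282)) = ((-4 + (⅓)/(-1560)) + 180625)*(173446 + √(731 + 330)) = ((-4 + (⅓)*(-1/1560)) + 180625)*(173446 + √1061) = ((-4 - 1/4680) + 180625)*(173446 + √1061) = (-18721/4680 + 180625)*(173446 + √1061) = 845306279*(173446 + √1061)/4680 = 5639038187209/180 + 845306279*√1061/4680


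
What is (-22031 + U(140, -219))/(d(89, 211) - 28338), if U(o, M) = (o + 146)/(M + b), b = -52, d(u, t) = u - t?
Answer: 5970687/7712660 ≈ 0.77414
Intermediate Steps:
U(o, M) = (146 + o)/(-52 + M) (U(o, M) = (o + 146)/(M - 52) = (146 + o)/(-52 + M))
(-22031 + U(140, -219))/(d(89, 211) - 28338) = (-22031 + (146 + 140)/(-52 - 219))/((89 - 1*211) - 28338) = (-22031 + 286/(-271))/((89 - 211) - 28338) = (-22031 - 1/271*286)/(-122 - 28338) = (-22031 - 286/271)/(-28460) = -5970687/271*(-1/28460) = 5970687/7712660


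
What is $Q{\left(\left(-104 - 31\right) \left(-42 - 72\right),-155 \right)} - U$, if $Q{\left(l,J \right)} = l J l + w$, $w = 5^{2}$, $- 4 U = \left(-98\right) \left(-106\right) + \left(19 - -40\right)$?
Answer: $- \frac{146848291453}{4} \approx -3.6712 \cdot 10^{10}$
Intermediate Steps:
$U = - \frac{10447}{4}$ ($U = - \frac{\left(-98\right) \left(-106\right) + \left(19 - -40\right)}{4} = - \frac{10388 + \left(19 + 40\right)}{4} = - \frac{10388 + 59}{4} = \left(- \frac{1}{4}\right) 10447 = - \frac{10447}{4} \approx -2611.8$)
$w = 25$
$Q{\left(l,J \right)} = 25 + J l^{2}$ ($Q{\left(l,J \right)} = l J l + 25 = J l l + 25 = J l^{2} + 25 = 25 + J l^{2}$)
$Q{\left(\left(-104 - 31\right) \left(-42 - 72\right),-155 \right)} - U = \left(25 - 155 \left(\left(-104 - 31\right) \left(-42 - 72\right)\right)^{2}\right) - - \frac{10447}{4} = \left(25 - 155 \left(\left(-135\right) \left(-114\right)\right)^{2}\right) + \frac{10447}{4} = \left(25 - 155 \cdot 15390^{2}\right) + \frac{10447}{4} = \left(25 - 36712075500\right) + \frac{10447}{4} = -36712075475 + \frac{10447}{4} = - \frac{146848291453}{4}$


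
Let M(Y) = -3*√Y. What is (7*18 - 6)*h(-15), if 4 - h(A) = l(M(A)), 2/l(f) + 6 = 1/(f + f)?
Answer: 480*(-I + 39*√15)/(-I + 36*√15) ≈ 520.0 + 0.28687*I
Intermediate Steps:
l(f) = 2/(-6 + 1/(2*f)) (l(f) = 2/(-6 + 1/(f + f)) = 2/(-6 + 1/(2*f)))
h(A) = 4 - 12*√A/(-1 - 36*√A) (h(A) = 4 - (-4)*(-3*√A)/(-1 + 12*(-3*√A)) = 4 - (-4)*(-3*√A)/(-1 - 36*√A) = 4 - 12*√A/(-1 - 36*√A))
(7*18 - 6)*h(-15) = (7*18 - 6)*(4*(1 + 39*√(-15))/(1 + 36*√(-15))) = (126 - 6)*(4*(1 + 39*(I*√15))/(1 + 36*(I*√15))) = 120*(4*(1 + 39*I*√15)/(1 + 36*I*√15)) = 480*(1 + 39*I*√15)/(1 + 36*I*√15)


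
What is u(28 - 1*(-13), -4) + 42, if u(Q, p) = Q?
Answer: 83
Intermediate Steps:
u(28 - 1*(-13), -4) + 42 = (28 - 1*(-13)) + 42 = (28 + 13) + 42 = 41 + 42 = 83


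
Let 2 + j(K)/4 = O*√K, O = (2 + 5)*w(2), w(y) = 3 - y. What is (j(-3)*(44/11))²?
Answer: -36608 - 7168*I*√3 ≈ -36608.0 - 12415.0*I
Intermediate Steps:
O = 7 (O = (2 + 5)*(3 - 1*2) = 7*(3 - 2) = 7*1 = 7)
j(K) = -8 + 28*√K (j(K) = -8 + 4*(7*√K) = -8 + 28*√K)
(j(-3)*(44/11))² = ((-8 + 28*√(-3))*(44/11))² = ((-8 + 28*(I*√3))*(44*(1/11)))² = ((-8 + 28*I*√3)*4)² = (-32 + 112*I*√3)²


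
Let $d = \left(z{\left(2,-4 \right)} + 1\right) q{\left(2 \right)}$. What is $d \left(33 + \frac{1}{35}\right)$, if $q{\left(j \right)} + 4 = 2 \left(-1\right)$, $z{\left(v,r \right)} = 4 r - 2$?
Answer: $\frac{117912}{35} \approx 3368.9$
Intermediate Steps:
$z{\left(v,r \right)} = -2 + 4 r$
$q{\left(j \right)} = -6$ ($q{\left(j \right)} = -4 + 2 \left(-1\right) = -4 - 2 = -6$)
$d = 102$ ($d = \left(\left(-2 + 4 \left(-4\right)\right) + 1\right) \left(-6\right) = \left(\left(-2 - 16\right) + 1\right) \left(-6\right) = \left(-18 + 1\right) \left(-6\right) = \left(-17\right) \left(-6\right) = 102$)
$d \left(33 + \frac{1}{35}\right) = 102 \left(33 + \frac{1}{35}\right) = 102 \cdot \frac{1156}{35} = \frac{117912}{35}$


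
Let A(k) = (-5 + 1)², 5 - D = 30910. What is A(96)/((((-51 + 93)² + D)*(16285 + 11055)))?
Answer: -4/199178735 ≈ -2.0082e-8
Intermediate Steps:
D = -30905 (D = 5 - 1*30910 = 5 - 30910 = -30905)
A(k) = 16 (A(k) = (-4)² = 16)
A(96)/((((-51 + 93)² + D)*(16285 + 11055))) = 16/((((-51 + 93)² - 30905)*(16285 + 11055))) = 16/(((42² - 30905)*27340)) = 16/(((1764 - 30905)*27340)) = 16/((-29141*27340)) = 16/(-796714940) = 16*(-1/796714940) = -4/199178735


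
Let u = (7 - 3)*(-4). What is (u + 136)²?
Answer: 14400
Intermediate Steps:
u = -16 (u = 4*(-4) = -16)
(u + 136)² = (-16 + 136)² = 120² = 14400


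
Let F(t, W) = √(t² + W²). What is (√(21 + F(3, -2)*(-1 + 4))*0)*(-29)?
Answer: 0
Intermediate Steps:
F(t, W) = √(W² + t²)
(√(21 + F(3, -2)*(-1 + 4))*0)*(-29) = (√(21 + √((-2)² + 3²)*(-1 + 4))*0)*(-29) = (√(21 + √(4 + 9)*3)*0)*(-29) = (√(21 + √13*3)*0)*(-29) = (√(21 + 3*√13)*0)*(-29) = 0*(-29) = 0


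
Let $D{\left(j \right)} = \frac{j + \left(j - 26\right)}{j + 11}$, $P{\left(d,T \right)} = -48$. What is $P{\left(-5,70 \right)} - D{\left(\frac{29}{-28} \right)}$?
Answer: $- \frac{4202}{93} \approx -45.183$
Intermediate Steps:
$D{\left(j \right)} = \frac{-26 + 2 j}{11 + j}$ ($D{\left(j \right)} = \frac{j + \left(j - 26\right)}{11 + j} = \frac{j + \left(-26 + j\right)}{11 + j} = \frac{-26 + 2 j}{11 + j}$)
$P{\left(-5,70 \right)} - D{\left(\frac{29}{-28} \right)} = -48 - \frac{2 \left(-13 + \frac{29}{-28}\right)}{11 + \frac{29}{-28}} = -48 - \frac{2 \left(-13 + 29 \left(- \frac{1}{28}\right)\right)}{11 + 29 \left(- \frac{1}{28}\right)} = -48 - \frac{2 \left(-13 - \frac{29}{28}\right)}{11 - \frac{29}{28}} = -48 - 2 \frac{1}{\frac{279}{28}} \left(- \frac{393}{28}\right) = -48 - 2 \cdot \frac{28}{279} \left(- \frac{393}{28}\right) = -48 - - \frac{262}{93} = -48 + \frac{262}{93} = - \frac{4202}{93}$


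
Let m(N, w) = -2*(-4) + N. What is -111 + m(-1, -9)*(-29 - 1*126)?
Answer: -1196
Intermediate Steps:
m(N, w) = 8 + N
-111 + m(-1, -9)*(-29 - 1*126) = -111 + (8 - 1)*(-29 - 1*126) = -111 + 7*(-29 - 126) = -111 + 7*(-155) = -111 - 1085 = -1196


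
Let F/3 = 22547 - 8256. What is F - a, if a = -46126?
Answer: 88999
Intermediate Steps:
F = 42873 (F = 3*(22547 - 8256) = 3*14291 = 42873)
F - a = 42873 - 1*(-46126) = 42873 + 46126 = 88999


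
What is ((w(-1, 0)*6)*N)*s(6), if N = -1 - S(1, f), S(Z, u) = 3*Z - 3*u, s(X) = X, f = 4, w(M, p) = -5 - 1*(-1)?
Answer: -1152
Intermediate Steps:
w(M, p) = -4 (w(M, p) = -5 + 1 = -4)
S(Z, u) = -3*u + 3*Z
N = 8 (N = -1 - (-3*4 + 3*1) = -1 - (-12 + 3) = -1 - 1*(-9) = -1 + 9 = 8)
((w(-1, 0)*6)*N)*s(6) = (-4*6*8)*6 = -24*8*6 = -192*6 = -1152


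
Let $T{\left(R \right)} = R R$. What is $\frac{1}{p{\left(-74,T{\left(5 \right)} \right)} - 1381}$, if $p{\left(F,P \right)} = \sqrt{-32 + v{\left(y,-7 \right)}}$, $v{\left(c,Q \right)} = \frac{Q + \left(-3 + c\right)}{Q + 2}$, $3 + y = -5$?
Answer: $- \frac{6905}{9535947} - \frac{i \sqrt{710}}{9535947} \approx -0.0007241 - 2.7943 \cdot 10^{-6} i$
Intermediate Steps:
$y = -8$ ($y = -3 - 5 = -8$)
$v{\left(c,Q \right)} = \frac{-3 + Q + c}{2 + Q}$
$T{\left(R \right)} = R^{2}$
$p{\left(F,P \right)} = \frac{i \sqrt{710}}{5}$ ($p{\left(F,P \right)} = \sqrt{-32 + \frac{-3 - 7 - 8}{2 - 7}} = \sqrt{-32 + \frac{1}{-5} \left(-18\right)} = \sqrt{-32 - - \frac{18}{5}} = \sqrt{-32 + \frac{18}{5}} = \sqrt{- \frac{142}{5}} = \frac{i \sqrt{710}}{5}$)
$\frac{1}{p{\left(-74,T{\left(5 \right)} \right)} - 1381} = \frac{1}{\frac{i \sqrt{710}}{5} - 1381} = \frac{1}{-1381 + \frac{i \sqrt{710}}{5}}$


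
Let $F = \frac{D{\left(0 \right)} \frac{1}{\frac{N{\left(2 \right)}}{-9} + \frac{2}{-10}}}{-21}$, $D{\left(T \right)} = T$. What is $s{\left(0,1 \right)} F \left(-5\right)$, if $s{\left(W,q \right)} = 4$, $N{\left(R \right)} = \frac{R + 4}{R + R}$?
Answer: $0$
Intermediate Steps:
$N{\left(R \right)} = \frac{4 + R}{2 R}$
$F = 0$ ($F = \frac{0 \frac{1}{\frac{\frac{1}{2} \cdot \frac{1}{2} \left(4 + 2\right)}{-9} + \frac{2}{-10}}}{-21} = \frac{0}{\frac{1}{2} \cdot \frac{1}{2} \cdot 6 \left(- \frac{1}{9}\right) + 2 \left(- \frac{1}{10}\right)} \left(- \frac{1}{21}\right) = \frac{0}{\frac{3}{2} \left(- \frac{1}{9}\right) - \frac{1}{5}} \left(- \frac{1}{21}\right) = \frac{0}{- \frac{1}{6} - \frac{1}{5}} \left(- \frac{1}{21}\right) = \frac{0}{- \frac{11}{30}} \left(- \frac{1}{21}\right) = 0 \left(- \frac{30}{11}\right) \left(- \frac{1}{21}\right) = 0 \left(- \frac{1}{21}\right) = 0$)
$s{\left(0,1 \right)} F \left(-5\right) = 4 \cdot 0 \left(-5\right) = 0 \left(-5\right) = 0$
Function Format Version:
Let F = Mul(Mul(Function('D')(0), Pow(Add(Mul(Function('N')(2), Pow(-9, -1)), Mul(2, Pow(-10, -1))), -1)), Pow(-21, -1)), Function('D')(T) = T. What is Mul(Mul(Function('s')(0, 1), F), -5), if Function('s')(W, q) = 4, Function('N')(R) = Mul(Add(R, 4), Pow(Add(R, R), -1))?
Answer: 0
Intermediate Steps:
Function('N')(R) = Mul(Rational(1, 2), Pow(R, -1), Add(4, R)) (Function('N')(R) = Mul(Add(4, R), Pow(Mul(2, R), -1)) = Mul(Add(4, R), Mul(Rational(1, 2), Pow(R, -1))) = Mul(Rational(1, 2), Pow(R, -1), Add(4, R)))
F = 0 (F = Mul(Mul(0, Pow(Add(Mul(Mul(Rational(1, 2), Pow(2, -1), Add(4, 2)), Pow(-9, -1)), Mul(2, Pow(-10, -1))), -1)), Pow(-21, -1)) = Mul(Mul(0, Pow(Add(Mul(Mul(Rational(1, 2), Rational(1, 2), 6), Rational(-1, 9)), Mul(2, Rational(-1, 10))), -1)), Rational(-1, 21)) = Mul(Mul(0, Pow(Add(Mul(Rational(3, 2), Rational(-1, 9)), Rational(-1, 5)), -1)), Rational(-1, 21)) = Mul(Mul(0, Pow(Add(Rational(-1, 6), Rational(-1, 5)), -1)), Rational(-1, 21)) = Mul(Mul(0, Pow(Rational(-11, 30), -1)), Rational(-1, 21)) = Mul(Mul(0, Rational(-30, 11)), Rational(-1, 21)) = Mul(0, Rational(-1, 21)) = 0)
Mul(Mul(Function('s')(0, 1), F), -5) = Mul(Mul(4, 0), -5) = Mul(0, -5) = 0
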